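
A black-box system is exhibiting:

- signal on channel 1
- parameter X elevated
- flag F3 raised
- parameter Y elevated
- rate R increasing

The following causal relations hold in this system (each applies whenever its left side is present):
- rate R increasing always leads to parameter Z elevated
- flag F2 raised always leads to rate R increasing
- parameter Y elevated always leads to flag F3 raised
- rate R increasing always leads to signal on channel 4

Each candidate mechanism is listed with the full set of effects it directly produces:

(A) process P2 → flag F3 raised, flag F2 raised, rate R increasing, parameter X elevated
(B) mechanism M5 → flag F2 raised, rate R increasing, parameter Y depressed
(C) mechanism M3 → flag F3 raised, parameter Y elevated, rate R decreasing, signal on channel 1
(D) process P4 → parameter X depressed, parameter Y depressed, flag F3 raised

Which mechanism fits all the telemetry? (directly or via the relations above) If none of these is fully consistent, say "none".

For each candidate, compare predicted effects to what was observed:
(A) process P2 — does not account for signal on channel 1, parameter Y elevated
(B) mechanism M5 — fails on signal on channel 1, parameter X elevated, flag F3 raised, parameter Y elevated (predicts parameter Y depressed, not parameter Y elevated)
(C) mechanism M3 — fails on parameter X elevated, rate R increasing (predicts rate R decreasing, not rate R increasing)
(D) process P4 — signal on channel 1 -; parameter X elevated -; flag F3 raised +; parameter Y elevated -; rate R increasing -
No candidate is consistent with all observations.

none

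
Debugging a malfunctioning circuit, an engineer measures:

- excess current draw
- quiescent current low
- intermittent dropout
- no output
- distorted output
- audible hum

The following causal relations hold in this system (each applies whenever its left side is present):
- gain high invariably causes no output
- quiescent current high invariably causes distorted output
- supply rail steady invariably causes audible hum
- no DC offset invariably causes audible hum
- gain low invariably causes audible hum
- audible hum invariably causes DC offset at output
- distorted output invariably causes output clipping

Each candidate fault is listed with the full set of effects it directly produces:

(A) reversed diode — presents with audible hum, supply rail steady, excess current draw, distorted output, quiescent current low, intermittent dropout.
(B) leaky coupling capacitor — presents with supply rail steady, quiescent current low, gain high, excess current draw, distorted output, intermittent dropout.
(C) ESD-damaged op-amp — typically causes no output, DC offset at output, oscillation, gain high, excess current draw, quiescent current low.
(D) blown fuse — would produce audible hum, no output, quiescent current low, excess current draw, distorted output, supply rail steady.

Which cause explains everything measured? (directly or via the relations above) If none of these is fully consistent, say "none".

Per-candidate check:
(A) reversed diode — does not account for no output
(B) leaky coupling capacitor — excess current draw ✓; quiescent current low ✓; intermittent dropout ✓; no output ✓ (by gain high → no output); distorted output ✓; audible hum ✓ (by supply rail steady → audible hum)
(C) ESD-damaged op-amp — excess current draw ✓; quiescent current low ✓; intermittent dropout ✗; no output ✓; distorted output ✗; audible hum ✗
(D) blown fuse — excess current draw ✓; quiescent current low ✓; intermittent dropout ✗; no output ✓; distorted output ✓; audible hum ✓
(B) is the only candidate with no mismatches.

B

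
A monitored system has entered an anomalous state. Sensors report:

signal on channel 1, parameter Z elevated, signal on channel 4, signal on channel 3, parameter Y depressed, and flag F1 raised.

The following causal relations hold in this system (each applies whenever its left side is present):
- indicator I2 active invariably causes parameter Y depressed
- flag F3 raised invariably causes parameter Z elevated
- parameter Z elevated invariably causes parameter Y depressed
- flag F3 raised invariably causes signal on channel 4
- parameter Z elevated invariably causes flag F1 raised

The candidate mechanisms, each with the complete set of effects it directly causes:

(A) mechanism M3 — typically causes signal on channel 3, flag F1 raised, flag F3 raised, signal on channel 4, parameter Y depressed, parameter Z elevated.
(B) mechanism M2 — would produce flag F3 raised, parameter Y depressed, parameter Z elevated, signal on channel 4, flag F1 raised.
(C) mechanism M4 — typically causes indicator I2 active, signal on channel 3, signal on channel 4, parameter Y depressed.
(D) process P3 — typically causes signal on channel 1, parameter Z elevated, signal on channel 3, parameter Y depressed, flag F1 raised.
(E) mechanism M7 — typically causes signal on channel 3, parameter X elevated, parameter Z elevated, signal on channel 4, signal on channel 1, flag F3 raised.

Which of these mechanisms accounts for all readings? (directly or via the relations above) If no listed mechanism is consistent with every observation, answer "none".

For each candidate, compare predicted effects to what was observed:
(A) mechanism M3 — signal on channel 1 ✗; parameter Z elevated ✓; signal on channel 4 ✓; signal on channel 3 ✓; parameter Y depressed ✓; flag F1 raised ✓
(B) mechanism M2 — signal on channel 1 ✗; parameter Z elevated ✓; signal on channel 4 ✓; signal on channel 3 ✗; parameter Y depressed ✓; flag F1 raised ✓
(C) mechanism M4 — signal on channel 1 ✗; parameter Z elevated ✗; signal on channel 4 ✓; signal on channel 3 ✓; parameter Y depressed ✓; flag F1 raised ✗
(D) process P3 — does not account for signal on channel 4
(E) mechanism M7 — signal on channel 1 ✓; parameter Z elevated ✓; signal on channel 4 ✓; signal on channel 3 ✓; parameter Y depressed ✓ (through parameter Z elevated → parameter Y depressed); flag F1 raised ✓ (through parameter Z elevated → flag F1 raised)
(E) alone accounts for all the evidence.

E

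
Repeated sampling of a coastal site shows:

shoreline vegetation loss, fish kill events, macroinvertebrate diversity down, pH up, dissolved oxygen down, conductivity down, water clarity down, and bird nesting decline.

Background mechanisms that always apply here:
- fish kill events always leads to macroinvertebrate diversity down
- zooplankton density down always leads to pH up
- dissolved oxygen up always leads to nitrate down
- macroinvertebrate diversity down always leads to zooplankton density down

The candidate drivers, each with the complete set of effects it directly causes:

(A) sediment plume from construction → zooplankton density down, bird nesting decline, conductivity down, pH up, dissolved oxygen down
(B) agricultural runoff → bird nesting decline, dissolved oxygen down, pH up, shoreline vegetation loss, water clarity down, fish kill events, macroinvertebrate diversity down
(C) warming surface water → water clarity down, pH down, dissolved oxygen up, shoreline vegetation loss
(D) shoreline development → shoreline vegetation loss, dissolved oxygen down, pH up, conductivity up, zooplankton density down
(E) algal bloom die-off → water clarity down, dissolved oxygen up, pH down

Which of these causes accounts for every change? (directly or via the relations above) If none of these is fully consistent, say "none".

none

Testing each hypothesis:
(A) sediment plume from construction — shoreline vegetation loss ✗; fish kill events ✗; macroinvertebrate diversity down ✗; pH up ✓; dissolved oxygen down ✓; conductivity down ✓; water clarity down ✗; bird nesting decline ✓
(B) agricultural runoff — does not account for conductivity down
(C) warming surface water — shoreline vegetation loss ✓; fish kill events ✗; macroinvertebrate diversity down ✗; pH up ✗; dissolved oxygen down ✗; conductivity down ✗; water clarity down ✓; bird nesting decline ✗
(D) shoreline development — shoreline vegetation loss ✓; fish kill events ✗; macroinvertebrate diversity down ✗; pH up ✓; dissolved oxygen down ✓; conductivity down ✗; water clarity down ✗; bird nesting decline ✗
(E) algal bloom die-off — shoreline vegetation loss ✗; fish kill events ✗; macroinvertebrate diversity down ✗; pH up ✗; dissolved oxygen down ✗; conductivity down ✗; water clarity down ✓; bird nesting decline ✗
Every candidate fails on at least one observation.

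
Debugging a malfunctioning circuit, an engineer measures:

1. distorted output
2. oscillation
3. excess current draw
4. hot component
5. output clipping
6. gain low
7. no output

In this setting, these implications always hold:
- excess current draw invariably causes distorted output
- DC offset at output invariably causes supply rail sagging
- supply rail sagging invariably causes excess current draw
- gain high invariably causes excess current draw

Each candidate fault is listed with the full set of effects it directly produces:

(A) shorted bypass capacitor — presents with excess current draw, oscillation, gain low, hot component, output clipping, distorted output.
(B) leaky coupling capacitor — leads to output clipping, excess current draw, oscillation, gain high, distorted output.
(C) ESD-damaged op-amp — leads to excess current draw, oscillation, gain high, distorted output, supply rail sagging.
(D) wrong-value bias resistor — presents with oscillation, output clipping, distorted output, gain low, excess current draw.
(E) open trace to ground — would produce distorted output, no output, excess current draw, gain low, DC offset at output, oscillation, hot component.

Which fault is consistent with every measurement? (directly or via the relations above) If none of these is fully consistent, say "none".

none

Per-candidate check:
(A) shorted bypass capacitor — distorted output ✓; oscillation ✓; excess current draw ✓; hot component ✓; output clipping ✓; gain low ✓; no output ✗
(B) leaky coupling capacitor — fails on hot component, gain low, no output (predicts gain high, not gain low)
(C) ESD-damaged op-amp — distorted output ✓; oscillation ✓; excess current draw ✓; hot component ✗; output clipping ✗; gain low ✗; no output ✗
(D) wrong-value bias resistor — distorted output ✓; oscillation ✓; excess current draw ✓; hot component ✗; output clipping ✓; gain low ✓; no output ✗
(E) open trace to ground — does not account for output clipping
None of the listed candidates fits everything.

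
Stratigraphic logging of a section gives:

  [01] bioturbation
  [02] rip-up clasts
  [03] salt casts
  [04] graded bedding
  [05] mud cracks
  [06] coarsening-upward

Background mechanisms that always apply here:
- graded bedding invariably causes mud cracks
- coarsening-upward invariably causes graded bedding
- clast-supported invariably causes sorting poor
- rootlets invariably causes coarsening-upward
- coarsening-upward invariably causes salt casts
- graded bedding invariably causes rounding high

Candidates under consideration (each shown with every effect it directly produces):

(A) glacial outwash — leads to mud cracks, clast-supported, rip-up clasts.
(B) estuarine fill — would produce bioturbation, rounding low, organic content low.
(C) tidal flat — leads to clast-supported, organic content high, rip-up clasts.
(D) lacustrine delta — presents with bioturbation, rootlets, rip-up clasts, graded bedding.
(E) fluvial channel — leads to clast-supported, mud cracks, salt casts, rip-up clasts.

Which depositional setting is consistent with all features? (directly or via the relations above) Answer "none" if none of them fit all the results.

Per-candidate check:
(A) glacial outwash — bioturbation miss; rip-up clasts match; salt casts miss; graded bedding miss; mud cracks match; coarsening-upward miss
(B) estuarine fill — bioturbation match; rip-up clasts miss; salt casts miss; graded bedding miss; mud cracks miss; coarsening-upward miss
(C) tidal flat — bioturbation miss; rip-up clasts match; salt casts miss; graded bedding miss; mud cracks miss; coarsening-upward miss
(D) lacustrine delta — accounts for every observation (salt casts through rootlets → coarsening-upward → salt casts)
(E) fluvial channel — bioturbation miss; rip-up clasts match; salt casts match; graded bedding miss; mud cracks match; coarsening-upward miss
(D) is the only candidate with no mismatches.

D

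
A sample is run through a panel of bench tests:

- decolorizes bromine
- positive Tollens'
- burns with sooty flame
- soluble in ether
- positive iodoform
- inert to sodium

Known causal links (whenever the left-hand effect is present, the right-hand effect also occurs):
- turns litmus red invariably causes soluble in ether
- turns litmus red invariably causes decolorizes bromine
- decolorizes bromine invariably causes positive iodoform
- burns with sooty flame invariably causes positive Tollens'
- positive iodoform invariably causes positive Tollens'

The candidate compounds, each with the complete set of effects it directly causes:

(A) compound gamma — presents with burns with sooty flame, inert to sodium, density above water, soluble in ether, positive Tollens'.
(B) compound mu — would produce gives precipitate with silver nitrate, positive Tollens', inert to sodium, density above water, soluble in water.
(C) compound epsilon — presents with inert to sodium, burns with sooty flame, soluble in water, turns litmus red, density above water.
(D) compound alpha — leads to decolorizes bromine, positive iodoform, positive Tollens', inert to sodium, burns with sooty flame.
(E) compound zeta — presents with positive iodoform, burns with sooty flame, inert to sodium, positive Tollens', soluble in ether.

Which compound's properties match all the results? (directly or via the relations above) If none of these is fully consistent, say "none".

C

Per-candidate check:
(A) compound gamma — decolorizes bromine NO; positive Tollens' yes; burns with sooty flame yes; soluble in ether yes; positive iodoform NO; inert to sodium yes
(B) compound mu — does not account for decolorizes bromine, burns with sooty flame, soluble in ether, positive iodoform
(C) compound epsilon — decolorizes bromine yes (by turns litmus red → decolorizes bromine); positive Tollens' yes (by burns with sooty flame → positive Tollens'); burns with sooty flame yes; soluble in ether yes (by turns litmus red → soluble in ether); positive iodoform yes (by turns litmus red → decolorizes bromine → positive iodoform); inert to sodium yes
(D) compound alpha — decolorizes bromine yes; positive Tollens' yes; burns with sooty flame yes; soluble in ether NO; positive iodoform yes; inert to sodium yes
(E) compound zeta — does not account for decolorizes bromine
(C) alone accounts for all the evidence.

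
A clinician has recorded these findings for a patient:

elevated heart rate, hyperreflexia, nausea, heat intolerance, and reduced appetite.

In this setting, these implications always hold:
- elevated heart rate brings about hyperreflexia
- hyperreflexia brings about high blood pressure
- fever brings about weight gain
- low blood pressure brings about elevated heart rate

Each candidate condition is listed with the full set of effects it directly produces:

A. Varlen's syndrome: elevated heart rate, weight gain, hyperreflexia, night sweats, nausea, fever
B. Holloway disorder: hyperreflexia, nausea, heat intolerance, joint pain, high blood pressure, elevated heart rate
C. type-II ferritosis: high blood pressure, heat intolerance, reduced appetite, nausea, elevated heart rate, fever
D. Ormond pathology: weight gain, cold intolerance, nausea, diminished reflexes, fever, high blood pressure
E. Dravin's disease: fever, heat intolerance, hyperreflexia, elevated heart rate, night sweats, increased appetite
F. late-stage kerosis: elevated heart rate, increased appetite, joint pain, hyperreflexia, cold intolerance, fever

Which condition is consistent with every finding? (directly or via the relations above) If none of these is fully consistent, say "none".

Checking each candidate against the observations:
(A) Varlen's syndrome — does not account for heat intolerance, reduced appetite
(B) Holloway disorder — elevated heart rate +; hyperreflexia +; nausea +; heat intolerance +; reduced appetite -
(C) type-II ferritosis — accounts for every observation (hyperreflexia by elevated heart rate → hyperreflexia)
(D) Ormond pathology — elevated heart rate -; hyperreflexia -; nausea +; heat intolerance -; reduced appetite -
(E) Dravin's disease — elevated heart rate +; hyperreflexia +; nausea -; heat intolerance +; reduced appetite -
(F) late-stage kerosis — fails on nausea, heat intolerance, reduced appetite (predicts cold intolerance, not heat intolerance; predicts increased appetite, not reduced appetite)
(C) is the only candidate with no mismatches.

C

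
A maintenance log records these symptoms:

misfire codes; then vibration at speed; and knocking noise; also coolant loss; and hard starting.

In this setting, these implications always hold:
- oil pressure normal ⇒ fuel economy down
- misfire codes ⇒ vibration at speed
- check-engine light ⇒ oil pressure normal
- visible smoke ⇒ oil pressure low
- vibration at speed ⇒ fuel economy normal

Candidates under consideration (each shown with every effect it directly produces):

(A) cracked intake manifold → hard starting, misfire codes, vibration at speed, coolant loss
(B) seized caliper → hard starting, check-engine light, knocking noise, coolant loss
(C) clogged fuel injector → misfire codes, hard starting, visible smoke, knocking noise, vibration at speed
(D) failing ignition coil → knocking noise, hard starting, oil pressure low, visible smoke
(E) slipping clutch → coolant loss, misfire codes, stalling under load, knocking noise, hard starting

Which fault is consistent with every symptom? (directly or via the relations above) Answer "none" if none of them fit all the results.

E

Testing each hypothesis:
(A) cracked intake manifold — misfire codes yes; vibration at speed yes; knocking noise NO; coolant loss yes; hard starting yes
(B) seized caliper — does not account for misfire codes, vibration at speed
(C) clogged fuel injector — misfire codes yes; vibration at speed yes; knocking noise yes; coolant loss NO; hard starting yes
(D) failing ignition coil — misfire codes NO; vibration at speed NO; knocking noise yes; coolant loss NO; hard starting yes
(E) slipping clutch — misfire codes yes; vibration at speed yes (via misfire codes → vibration at speed); knocking noise yes; coolant loss yes; hard starting yes
Only (E) is consistent with every observation.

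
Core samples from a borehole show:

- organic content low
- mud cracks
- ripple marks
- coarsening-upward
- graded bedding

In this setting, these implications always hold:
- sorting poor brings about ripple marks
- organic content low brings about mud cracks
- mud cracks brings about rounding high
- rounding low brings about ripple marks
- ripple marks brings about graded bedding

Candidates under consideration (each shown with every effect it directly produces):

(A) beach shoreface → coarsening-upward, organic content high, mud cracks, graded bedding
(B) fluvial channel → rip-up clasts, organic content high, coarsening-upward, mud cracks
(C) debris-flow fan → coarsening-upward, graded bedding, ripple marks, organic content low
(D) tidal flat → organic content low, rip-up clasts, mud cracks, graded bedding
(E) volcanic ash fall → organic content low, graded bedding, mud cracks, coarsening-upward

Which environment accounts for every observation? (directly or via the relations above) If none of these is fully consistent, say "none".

Checking each candidate against the observations:
(A) beach shoreface — organic content low ✗; mud cracks ✓; ripple marks ✗; coarsening-upward ✓; graded bedding ✓
(B) fluvial channel — fails on organic content low, ripple marks, graded bedding (predicts organic content high, not organic content low)
(C) debris-flow fan — organic content low ✓; mud cracks ✓ (by organic content low → mud cracks); ripple marks ✓; coarsening-upward ✓; graded bedding ✓
(D) tidal flat — organic content low ✓; mud cracks ✓; ripple marks ✗; coarsening-upward ✗; graded bedding ✓
(E) volcanic ash fall — does not account for ripple marks
Only (C) is consistent with every observation.

C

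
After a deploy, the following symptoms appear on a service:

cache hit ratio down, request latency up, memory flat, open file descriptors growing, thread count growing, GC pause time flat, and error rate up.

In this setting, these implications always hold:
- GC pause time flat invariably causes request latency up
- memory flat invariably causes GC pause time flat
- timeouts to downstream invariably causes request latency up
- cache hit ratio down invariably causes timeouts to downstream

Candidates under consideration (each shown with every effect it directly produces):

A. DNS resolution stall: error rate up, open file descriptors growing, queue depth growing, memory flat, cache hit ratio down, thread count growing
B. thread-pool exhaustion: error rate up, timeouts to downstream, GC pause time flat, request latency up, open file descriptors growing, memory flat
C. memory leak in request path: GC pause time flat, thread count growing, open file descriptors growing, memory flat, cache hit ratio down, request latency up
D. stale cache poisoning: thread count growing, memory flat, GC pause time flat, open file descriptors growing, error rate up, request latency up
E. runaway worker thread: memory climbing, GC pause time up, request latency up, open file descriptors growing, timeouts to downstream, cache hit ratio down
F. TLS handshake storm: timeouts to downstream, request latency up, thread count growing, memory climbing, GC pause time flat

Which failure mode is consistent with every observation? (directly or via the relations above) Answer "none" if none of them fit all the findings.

A

Per-candidate check:
(A) DNS resolution stall — cache hit ratio down ✓; request latency up ✓ (via cache hit ratio down → timeouts to downstream → request latency up); memory flat ✓; open file descriptors growing ✓; thread count growing ✓; GC pause time flat ✓ (via memory flat → GC pause time flat); error rate up ✓
(B) thread-pool exhaustion — cache hit ratio down ✗; request latency up ✓; memory flat ✓; open file descriptors growing ✓; thread count growing ✗; GC pause time flat ✓; error rate up ✓
(C) memory leak in request path — cache hit ratio down ✓; request latency up ✓; memory flat ✓; open file descriptors growing ✓; thread count growing ✓; GC pause time flat ✓; error rate up ✗
(D) stale cache poisoning — cache hit ratio down ✗; request latency up ✓; memory flat ✓; open file descriptors growing ✓; thread count growing ✓; GC pause time flat ✓; error rate up ✓
(E) runaway worker thread — cache hit ratio down ✓; request latency up ✓; memory flat ✗; open file descriptors growing ✓; thread count growing ✗; GC pause time flat ✗; error rate up ✗
(F) TLS handshake storm — fails on cache hit ratio down, memory flat, open file descriptors growing, error rate up (predicts memory climbing, not memory flat)
(A) is the only candidate with no mismatches.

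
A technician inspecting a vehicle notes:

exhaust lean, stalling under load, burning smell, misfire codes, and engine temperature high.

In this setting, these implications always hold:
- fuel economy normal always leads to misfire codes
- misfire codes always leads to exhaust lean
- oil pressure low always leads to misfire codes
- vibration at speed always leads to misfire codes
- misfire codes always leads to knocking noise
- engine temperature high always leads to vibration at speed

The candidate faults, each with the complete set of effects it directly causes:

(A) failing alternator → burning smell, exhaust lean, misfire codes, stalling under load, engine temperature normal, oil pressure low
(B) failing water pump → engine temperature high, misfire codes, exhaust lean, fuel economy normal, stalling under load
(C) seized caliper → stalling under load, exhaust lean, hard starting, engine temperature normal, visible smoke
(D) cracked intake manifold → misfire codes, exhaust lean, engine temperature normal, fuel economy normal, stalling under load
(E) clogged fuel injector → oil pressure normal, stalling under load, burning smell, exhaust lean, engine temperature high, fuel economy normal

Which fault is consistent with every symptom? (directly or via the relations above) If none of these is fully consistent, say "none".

For each candidate, compare predicted effects to what was observed:
(A) failing alternator — fails on engine temperature high (predicts engine temperature normal, not engine temperature high)
(B) failing water pump — exhaust lean +; stalling under load +; burning smell -; misfire codes +; engine temperature high +
(C) seized caliper — fails on burning smell, misfire codes, engine temperature high (predicts engine temperature normal, not engine temperature high)
(D) cracked intake manifold — fails on burning smell, engine temperature high (predicts engine temperature normal, not engine temperature high)
(E) clogged fuel injector — accounts for every observation (misfire codes via fuel economy normal → misfire codes)
(E) alone accounts for all the evidence.

E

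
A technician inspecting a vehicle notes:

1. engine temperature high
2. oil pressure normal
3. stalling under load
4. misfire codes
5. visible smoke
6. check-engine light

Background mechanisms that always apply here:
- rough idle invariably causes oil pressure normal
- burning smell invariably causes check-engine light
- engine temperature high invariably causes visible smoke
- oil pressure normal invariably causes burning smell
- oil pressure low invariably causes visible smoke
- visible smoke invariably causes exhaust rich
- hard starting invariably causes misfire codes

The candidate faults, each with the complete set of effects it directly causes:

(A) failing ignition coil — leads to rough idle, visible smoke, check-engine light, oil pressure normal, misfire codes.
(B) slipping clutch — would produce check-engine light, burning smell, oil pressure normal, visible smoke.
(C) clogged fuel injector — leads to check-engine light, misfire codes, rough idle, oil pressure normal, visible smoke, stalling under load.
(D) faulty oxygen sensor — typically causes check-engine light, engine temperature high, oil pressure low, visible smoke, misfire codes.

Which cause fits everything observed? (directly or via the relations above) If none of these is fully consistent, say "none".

none

Checking each candidate against the observations:
(A) failing ignition coil — does not account for engine temperature high, stalling under load
(B) slipping clutch — does not account for engine temperature high, stalling under load, misfire codes
(C) clogged fuel injector — does not account for engine temperature high
(D) faulty oxygen sensor — fails on oil pressure normal, stalling under load (predicts oil pressure low, not oil pressure normal)
Every candidate fails on at least one observation.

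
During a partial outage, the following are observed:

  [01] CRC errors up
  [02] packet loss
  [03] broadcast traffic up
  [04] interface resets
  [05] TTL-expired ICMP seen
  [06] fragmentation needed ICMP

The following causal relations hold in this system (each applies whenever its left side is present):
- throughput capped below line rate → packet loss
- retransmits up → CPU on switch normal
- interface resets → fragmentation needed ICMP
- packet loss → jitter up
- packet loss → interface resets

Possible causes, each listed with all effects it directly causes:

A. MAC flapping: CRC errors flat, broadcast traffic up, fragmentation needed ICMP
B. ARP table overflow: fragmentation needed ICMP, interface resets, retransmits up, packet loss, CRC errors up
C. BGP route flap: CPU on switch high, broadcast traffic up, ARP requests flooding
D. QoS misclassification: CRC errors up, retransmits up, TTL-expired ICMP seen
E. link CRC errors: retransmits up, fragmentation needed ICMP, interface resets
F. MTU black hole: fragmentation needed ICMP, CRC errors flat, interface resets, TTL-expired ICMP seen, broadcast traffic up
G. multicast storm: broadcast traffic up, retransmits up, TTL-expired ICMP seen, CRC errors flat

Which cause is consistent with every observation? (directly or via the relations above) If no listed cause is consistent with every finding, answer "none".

Testing each hypothesis:
(A) MAC flapping — CRC errors up miss; packet loss miss; broadcast traffic up match; interface resets miss; TTL-expired ICMP seen miss; fragmentation needed ICMP match
(B) ARP table overflow — does not account for broadcast traffic up, TTL-expired ICMP seen
(C) BGP route flap — CRC errors up miss; packet loss miss; broadcast traffic up match; interface resets miss; TTL-expired ICMP seen miss; fragmentation needed ICMP miss
(D) QoS misclassification — does not account for packet loss, broadcast traffic up, interface resets, fragmentation needed ICMP
(E) link CRC errors — CRC errors up miss; packet loss miss; broadcast traffic up miss; interface resets match; TTL-expired ICMP seen miss; fragmentation needed ICMP match
(F) MTU black hole — CRC errors up miss; packet loss miss; broadcast traffic up match; interface resets match; TTL-expired ICMP seen match; fragmentation needed ICMP match
(G) multicast storm — fails on CRC errors up, packet loss, interface resets, fragmentation needed ICMP (predicts CRC errors flat, not CRC errors up)
None of the listed candidates fits everything.

none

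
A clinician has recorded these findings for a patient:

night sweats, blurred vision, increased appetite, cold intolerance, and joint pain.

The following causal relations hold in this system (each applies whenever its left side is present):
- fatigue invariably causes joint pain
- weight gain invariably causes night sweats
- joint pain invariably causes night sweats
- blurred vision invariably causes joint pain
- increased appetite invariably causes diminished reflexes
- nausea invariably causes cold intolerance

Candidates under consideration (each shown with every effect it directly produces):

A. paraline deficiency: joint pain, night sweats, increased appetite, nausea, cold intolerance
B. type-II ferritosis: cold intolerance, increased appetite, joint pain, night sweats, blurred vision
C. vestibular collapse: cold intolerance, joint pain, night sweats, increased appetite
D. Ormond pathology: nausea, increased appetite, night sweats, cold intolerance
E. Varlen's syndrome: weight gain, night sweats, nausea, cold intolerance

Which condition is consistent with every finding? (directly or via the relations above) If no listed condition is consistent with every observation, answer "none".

B

Testing each hypothesis:
(A) paraline deficiency — does not account for blurred vision
(B) type-II ferritosis — accounts for every observation
(C) vestibular collapse — does not account for blurred vision
(D) Ormond pathology — does not account for blurred vision, joint pain
(E) Varlen's syndrome — does not account for blurred vision, increased appetite, joint pain
(B) is the only candidate with no mismatches.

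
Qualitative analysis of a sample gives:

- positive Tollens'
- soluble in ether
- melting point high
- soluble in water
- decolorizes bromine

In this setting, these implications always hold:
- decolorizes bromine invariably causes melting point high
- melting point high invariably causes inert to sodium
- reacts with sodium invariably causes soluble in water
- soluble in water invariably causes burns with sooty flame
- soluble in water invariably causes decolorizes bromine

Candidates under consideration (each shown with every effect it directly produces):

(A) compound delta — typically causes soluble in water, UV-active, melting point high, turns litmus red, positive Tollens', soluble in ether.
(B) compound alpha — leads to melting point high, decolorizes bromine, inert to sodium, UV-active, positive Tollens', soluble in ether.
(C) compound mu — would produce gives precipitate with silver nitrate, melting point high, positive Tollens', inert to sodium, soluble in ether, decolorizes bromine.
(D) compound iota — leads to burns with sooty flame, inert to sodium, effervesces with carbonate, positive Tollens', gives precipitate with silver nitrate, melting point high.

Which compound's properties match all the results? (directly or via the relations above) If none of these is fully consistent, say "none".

Testing each hypothesis:
(A) compound delta — accounts for every observation (decolorizes bromine through soluble in water → decolorizes bromine)
(B) compound alpha — does not account for soluble in water
(C) compound mu — positive Tollens' +; soluble in ether +; melting point high +; soluble in water -; decolorizes bromine +
(D) compound iota — positive Tollens' +; soluble in ether -; melting point high +; soluble in water -; decolorizes bromine -
(A) alone accounts for all the evidence.

A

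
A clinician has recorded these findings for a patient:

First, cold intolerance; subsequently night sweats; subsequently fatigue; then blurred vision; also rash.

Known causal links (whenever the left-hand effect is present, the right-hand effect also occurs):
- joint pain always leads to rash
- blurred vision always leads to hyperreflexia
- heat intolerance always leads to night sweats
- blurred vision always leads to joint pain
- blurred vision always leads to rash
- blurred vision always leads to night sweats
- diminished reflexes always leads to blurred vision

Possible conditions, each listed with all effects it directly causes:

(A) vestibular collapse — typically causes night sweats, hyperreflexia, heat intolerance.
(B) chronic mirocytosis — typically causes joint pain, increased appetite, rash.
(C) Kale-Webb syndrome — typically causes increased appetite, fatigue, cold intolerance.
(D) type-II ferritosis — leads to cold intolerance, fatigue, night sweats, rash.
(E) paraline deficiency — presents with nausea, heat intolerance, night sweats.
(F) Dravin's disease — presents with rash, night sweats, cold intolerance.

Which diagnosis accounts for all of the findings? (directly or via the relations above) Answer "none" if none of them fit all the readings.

none

Checking each candidate against the observations:
(A) vestibular collapse — fails on cold intolerance, fatigue, blurred vision, rash (predicts heat intolerance, not cold intolerance)
(B) chronic mirocytosis — does not account for cold intolerance, night sweats, fatigue, blurred vision
(C) Kale-Webb syndrome — does not account for night sweats, blurred vision, rash
(D) type-II ferritosis — cold intolerance match; night sweats match; fatigue match; blurred vision miss; rash match
(E) paraline deficiency — fails on cold intolerance, fatigue, blurred vision, rash (predicts heat intolerance, not cold intolerance)
(F) Dravin's disease — cold intolerance match; night sweats match; fatigue miss; blurred vision miss; rash match
Every candidate fails on at least one observation.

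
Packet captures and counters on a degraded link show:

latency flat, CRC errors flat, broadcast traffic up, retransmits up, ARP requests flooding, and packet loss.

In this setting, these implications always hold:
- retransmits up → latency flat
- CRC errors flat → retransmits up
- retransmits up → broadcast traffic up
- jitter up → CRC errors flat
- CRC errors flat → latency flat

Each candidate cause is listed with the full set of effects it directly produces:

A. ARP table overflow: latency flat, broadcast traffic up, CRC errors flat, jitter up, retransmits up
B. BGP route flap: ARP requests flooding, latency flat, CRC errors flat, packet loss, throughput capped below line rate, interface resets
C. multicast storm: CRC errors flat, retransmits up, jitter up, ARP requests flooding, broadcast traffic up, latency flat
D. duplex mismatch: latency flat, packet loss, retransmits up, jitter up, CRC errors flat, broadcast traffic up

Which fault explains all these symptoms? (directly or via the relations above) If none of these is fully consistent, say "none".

For each candidate, compare predicted effects to what was observed:
(A) ARP table overflow — latency flat +; CRC errors flat +; broadcast traffic up +; retransmits up +; ARP requests flooding -; packet loss -
(B) BGP route flap — latency flat +; CRC errors flat +; broadcast traffic up + (by CRC errors flat → retransmits up → broadcast traffic up); retransmits up + (by CRC errors flat → retransmits up); ARP requests flooding +; packet loss +
(C) multicast storm — latency flat +; CRC errors flat +; broadcast traffic up +; retransmits up +; ARP requests flooding +; packet loss -
(D) duplex mismatch — latency flat +; CRC errors flat +; broadcast traffic up +; retransmits up +; ARP requests flooding -; packet loss +
Only (B) is consistent with every observation.

B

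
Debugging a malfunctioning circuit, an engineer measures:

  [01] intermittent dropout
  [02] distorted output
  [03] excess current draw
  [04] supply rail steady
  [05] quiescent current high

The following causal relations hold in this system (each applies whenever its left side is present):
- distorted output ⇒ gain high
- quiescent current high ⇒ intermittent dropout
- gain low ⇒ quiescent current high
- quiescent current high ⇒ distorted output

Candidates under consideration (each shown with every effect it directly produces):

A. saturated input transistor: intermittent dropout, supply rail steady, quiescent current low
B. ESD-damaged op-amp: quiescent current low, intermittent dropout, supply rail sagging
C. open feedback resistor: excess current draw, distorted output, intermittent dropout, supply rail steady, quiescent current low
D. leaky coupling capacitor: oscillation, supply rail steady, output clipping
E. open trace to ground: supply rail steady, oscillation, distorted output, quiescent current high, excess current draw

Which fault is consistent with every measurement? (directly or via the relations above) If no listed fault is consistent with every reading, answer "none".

Checking each candidate against the observations:
(A) saturated input transistor — fails on distorted output, excess current draw, quiescent current high (predicts quiescent current low, not quiescent current high)
(B) ESD-damaged op-amp — intermittent dropout +; distorted output -; excess current draw -; supply rail steady -; quiescent current high -
(C) open feedback resistor — fails on quiescent current high (predicts quiescent current low, not quiescent current high)
(D) leaky coupling capacitor — does not account for intermittent dropout, distorted output, excess current draw, quiescent current high
(E) open trace to ground — intermittent dropout + (via quiescent current high → intermittent dropout); distorted output +; excess current draw +; supply rail steady +; quiescent current high +
(E) is the only candidate with no mismatches.

E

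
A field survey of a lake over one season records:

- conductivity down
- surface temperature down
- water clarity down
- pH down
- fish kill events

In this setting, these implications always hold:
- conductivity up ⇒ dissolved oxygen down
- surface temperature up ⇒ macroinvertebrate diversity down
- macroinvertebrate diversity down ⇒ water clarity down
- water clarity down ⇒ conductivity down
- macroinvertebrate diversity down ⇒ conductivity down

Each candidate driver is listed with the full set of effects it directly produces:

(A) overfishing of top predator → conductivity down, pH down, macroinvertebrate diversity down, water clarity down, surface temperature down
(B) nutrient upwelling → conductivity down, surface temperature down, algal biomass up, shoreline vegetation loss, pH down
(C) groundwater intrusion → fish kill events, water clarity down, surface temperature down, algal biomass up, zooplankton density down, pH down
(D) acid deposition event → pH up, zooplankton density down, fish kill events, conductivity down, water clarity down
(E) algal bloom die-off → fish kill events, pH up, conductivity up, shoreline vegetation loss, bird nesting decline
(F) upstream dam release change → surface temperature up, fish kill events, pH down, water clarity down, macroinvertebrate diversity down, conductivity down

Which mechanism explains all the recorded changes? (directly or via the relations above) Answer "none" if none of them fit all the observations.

C

For each candidate, compare predicted effects to what was observed:
(A) overfishing of top predator — conductivity down +; surface temperature down +; water clarity down +; pH down +; fish kill events -
(B) nutrient upwelling — does not account for water clarity down, fish kill events
(C) groundwater intrusion — conductivity down + (by water clarity down → conductivity down); surface temperature down +; water clarity down +; pH down +; fish kill events +
(D) acid deposition event — fails on surface temperature down, pH down (predicts pH up, not pH down)
(E) algal bloom die-off — conductivity down -; surface temperature down -; water clarity down -; pH down -; fish kill events +
(F) upstream dam release change — conductivity down +; surface temperature down -; water clarity down +; pH down +; fish kill events +
(C) alone accounts for all the evidence.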